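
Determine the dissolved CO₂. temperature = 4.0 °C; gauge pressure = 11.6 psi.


vols = (P + 14.695)·(0.01821 + 0.09011·e^(−0.04·T))
vols = (11.6 + 14.695)·(0.01821 + 0.09011·e^(−0.04·4.0))

2.4979 volumes


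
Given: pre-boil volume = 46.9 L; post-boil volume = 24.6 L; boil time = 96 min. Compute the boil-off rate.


rate = (V_pre − V_post) / (t_min/60)
rate = (46.9 − 24.6) / (96/60)

13.9375 L/hr


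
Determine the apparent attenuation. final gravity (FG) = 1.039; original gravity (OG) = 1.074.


AA = (OG − FG)/(OG − 1) · 100
AA = (1.074 − 1.039)/(1.074 − 1) · 100

47.2973 %


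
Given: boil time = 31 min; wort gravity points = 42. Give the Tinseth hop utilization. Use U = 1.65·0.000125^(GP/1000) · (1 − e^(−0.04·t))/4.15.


bigness = 1.65·0.000125^(42/1000) = 1.1312
boil_factor = (1 − e^(−0.04·31))/4.15 = 0.1712
U = 1.1312 · 0.1712

0.1937


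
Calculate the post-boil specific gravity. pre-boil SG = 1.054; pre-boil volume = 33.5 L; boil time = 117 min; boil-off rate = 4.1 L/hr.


V_post = V_pre − rate·(t/60);  SG_post = 1 + (SG_pre−1)·V_pre/V_post
V_post = 33.5 − 4.1·(117/60) = 25.5050
SG_post = 1 + (1.054 − 1)·33.5/25.5050

1.0709


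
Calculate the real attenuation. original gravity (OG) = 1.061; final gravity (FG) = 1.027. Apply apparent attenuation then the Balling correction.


AA = (OG−FG)/(OG−1)·100;  RA = AA·0.8192
AA = (1.061 − 1.027)/(1.061 − 1)·100 = 55.7377
RA = 55.7377·0.8192

45.6603 %


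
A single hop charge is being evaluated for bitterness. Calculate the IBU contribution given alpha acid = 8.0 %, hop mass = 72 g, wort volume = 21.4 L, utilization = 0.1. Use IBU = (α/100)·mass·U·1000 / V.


IBU = (8.0/100)·72·0.1·1000 / 21.4

26.9159 IBU


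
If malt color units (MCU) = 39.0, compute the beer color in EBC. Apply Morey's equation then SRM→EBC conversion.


SRM = 1.4922·MCU^0.6859;  EBC = SRM·1.97
SRM = 1.4922·39.0^0.6859 = 18.4136
EBC = 18.4136·1.97

36.2748 EBC


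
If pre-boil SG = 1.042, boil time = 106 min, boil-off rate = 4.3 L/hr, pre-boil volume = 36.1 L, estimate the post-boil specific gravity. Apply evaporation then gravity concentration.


V_post = V_pre − rate·(t/60);  SG_post = 1 + (SG_pre−1)·V_pre/V_post
V_post = 36.1 − 4.3·(106/60) = 28.5033
SG_post = 1 + (1.042 − 1)·36.1/28.5033

1.0532


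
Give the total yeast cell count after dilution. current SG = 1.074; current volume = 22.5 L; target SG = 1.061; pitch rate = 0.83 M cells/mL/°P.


V_w = V·((SG_c−1)/(SG_t−1)−1);  °P = 259 − 259/SG_t;  cells = rate·(V+V_w)·°P
V_w = 22.5·((1.074−1)/(1.061−1)−1) = 4.7951
V_final = 22.5 + 4.7951 = 27.2951
°P = 259 − 259/1.061 = 14.8907
cells = 0.83·27.2951·14.8907

337.3469 billion cells


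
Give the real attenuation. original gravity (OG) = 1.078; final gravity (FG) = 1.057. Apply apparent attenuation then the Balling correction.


AA = (OG−FG)/(OG−1)·100;  RA = AA·0.8192
AA = (1.078 − 1.057)/(1.078 − 1)·100 = 26.9231
RA = 26.9231·0.8192

22.0554 %


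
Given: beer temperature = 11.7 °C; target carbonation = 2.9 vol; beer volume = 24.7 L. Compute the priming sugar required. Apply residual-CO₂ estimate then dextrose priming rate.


residual = 14.695·(0.01821 + 0.09011·e^(−0.04·T));  sugar = (target − residual)·4.0·V
residual = 14.695·(0.01821 + 0.09011·e^(−0.04·11.7)) = 1.0969
sugar = (2.9 − 1.0969)·4.0·24.7

178.1502 g


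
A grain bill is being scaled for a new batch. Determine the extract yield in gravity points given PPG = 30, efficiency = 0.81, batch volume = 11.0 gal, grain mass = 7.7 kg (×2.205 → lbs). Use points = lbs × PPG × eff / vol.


lbs = 7.7 × 2.205 = 16.9785
points = 16.9785 × 30 × 0.81 / 11.0

37.5070 points


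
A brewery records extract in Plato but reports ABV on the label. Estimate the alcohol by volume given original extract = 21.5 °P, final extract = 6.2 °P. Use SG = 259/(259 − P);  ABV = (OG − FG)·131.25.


OG = 259/(259 − 21.5) = 1.0905
FG = 259/(259 − 6.2) = 1.0245
ABV = (1.0905 − 1.0245)·131.25

8.6626 % ABV


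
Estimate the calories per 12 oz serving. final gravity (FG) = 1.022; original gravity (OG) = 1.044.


ABW = (OG−FG)·131.25·0.79/FG;  °P = 259 − 259/SG (for OG→OE and FG→AE);  RE = 0.1808·OE + 0.8192·AE;  Cal = (6.9·ABW + 4·(RE−0.1))·FG·3.55
ABW = (1.044 − 1.022)·131.25·0.79/1.022 = 2.2320
OE = 259 − 259/1.044 = 10.9157 °P
AE = 259 − 259/1.022 = 5.5753 °P
RE = 0.1808·10.9157 + 0.8192·5.5753 = 6.5409 °P
Cal = (6.9·2.2320 + 4·(6.5409−0.1))·1.022·3.55

149.3488 kcal


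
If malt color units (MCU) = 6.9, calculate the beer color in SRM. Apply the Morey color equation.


SRM = 1.4922 · MCU^0.6859
SRM = 1.4922 · 6.9^0.6859

5.6130 SRM


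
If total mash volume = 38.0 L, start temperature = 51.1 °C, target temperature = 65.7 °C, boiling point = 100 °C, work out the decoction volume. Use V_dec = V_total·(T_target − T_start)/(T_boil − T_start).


V_dec = 38.0·(65.7 − 51.1)/(100 − 51.1)

11.3456 L


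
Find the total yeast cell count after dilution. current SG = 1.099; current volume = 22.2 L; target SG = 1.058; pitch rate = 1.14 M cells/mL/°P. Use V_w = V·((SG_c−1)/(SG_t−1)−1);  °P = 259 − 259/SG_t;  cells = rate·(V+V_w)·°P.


V_w = 22.2·((1.099−1)/(1.058−1)−1) = 15.6931
V_final = 22.2 + 15.6931 = 37.8931
°P = 259 − 259/1.058 = 14.1985
cells = 1.14·37.8931·14.1985

613.3482 billion cells


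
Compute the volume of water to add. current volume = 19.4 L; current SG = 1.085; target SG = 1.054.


V_water = V·((SG_curr − 1)/(SG_target − 1) − 1)
V_water = 19.4·((1.085 − 1)/(1.054 − 1) − 1)

11.1370 L


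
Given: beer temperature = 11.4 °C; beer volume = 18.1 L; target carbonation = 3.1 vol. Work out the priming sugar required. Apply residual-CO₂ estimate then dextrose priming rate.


residual = 14.695·(0.01821 + 0.09011·e^(−0.04·T));  sugar = (target − residual)·4.0·V
residual = 14.695·(0.01821 + 0.09011·e^(−0.04·11.4)) = 1.1069
sugar = (3.1 − 1.1069)·4.0·18.1

144.3025 g


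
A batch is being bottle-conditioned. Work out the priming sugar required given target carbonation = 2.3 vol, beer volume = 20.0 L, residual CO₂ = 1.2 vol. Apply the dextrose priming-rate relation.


sugar = (target − residual)·4.0·V
sugar = (2.3 − 1.2)·4.0·20.0

88.0000 g


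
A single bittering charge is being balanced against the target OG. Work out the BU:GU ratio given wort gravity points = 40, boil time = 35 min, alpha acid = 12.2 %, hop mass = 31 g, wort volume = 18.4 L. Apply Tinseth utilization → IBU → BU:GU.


U = 1.65·0.000125^(GP/1000)·(1−e^(−0.04t))/4.15;  IBU = (α/100)·m·U·1000/V;  BU:GU = IBU/GP
U = 1.65·0.000125^(40/1000)·(1−e^(−0.04·35))/4.15 = 0.2091
IBU = (12.2/100)·31·0.2091·1000/18.4 = 42.9777
BU:GU = 42.9777/40

1.0744


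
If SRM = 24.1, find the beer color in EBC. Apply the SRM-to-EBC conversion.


EBC = SRM · 1.97
EBC = 24.1 · 1.97

47.4770 EBC


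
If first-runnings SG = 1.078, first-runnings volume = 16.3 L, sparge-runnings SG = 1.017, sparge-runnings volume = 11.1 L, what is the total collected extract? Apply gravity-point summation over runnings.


total = Σ (SG_i − 1)·1000·V_i
first = (1.078 − 1)·1000·16.3 = 1271.4000
sparge = (1.017 − 1)·1000·11.1 = 188.7000
total = 1271.4000 + 188.7000

1460.1000 gravity·L


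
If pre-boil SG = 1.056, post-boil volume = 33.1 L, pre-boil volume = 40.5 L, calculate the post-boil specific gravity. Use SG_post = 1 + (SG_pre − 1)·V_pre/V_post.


pts_pre = (1.056 − 1)·1000 = 56.0000
pts_post = 56.0000·40.5/33.1 = 68.5196
SG_post = 1 + 68.5196/1000

1.0685


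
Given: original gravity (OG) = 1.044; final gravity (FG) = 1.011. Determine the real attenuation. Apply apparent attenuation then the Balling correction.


AA = (OG−FG)/(OG−1)·100;  RA = AA·0.8192
AA = (1.044 − 1.011)/(1.044 − 1)·100 = 75.0000
RA = 75.0000·0.8192

61.4400 %


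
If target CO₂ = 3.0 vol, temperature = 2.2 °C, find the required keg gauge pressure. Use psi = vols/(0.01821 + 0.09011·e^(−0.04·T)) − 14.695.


psi = 3.0/(0.01821 + 0.09011·e^(−0.04·2.2)) − 14.695

15.0878 psi


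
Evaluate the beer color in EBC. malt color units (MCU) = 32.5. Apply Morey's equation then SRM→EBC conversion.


SRM = 1.4922·MCU^0.6859;  EBC = SRM·1.97
SRM = 1.4922·32.5^0.6859 = 16.2490
EBC = 16.2490·1.97

32.0106 EBC


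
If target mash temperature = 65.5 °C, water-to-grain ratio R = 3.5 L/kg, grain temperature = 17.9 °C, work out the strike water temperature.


T_strike = (0.41/R)·(T_mash − T_grain) + T_mash
T_strike = (0.41/3.5)·(65.5 − 17.9) + 65.5

71.0760 °C


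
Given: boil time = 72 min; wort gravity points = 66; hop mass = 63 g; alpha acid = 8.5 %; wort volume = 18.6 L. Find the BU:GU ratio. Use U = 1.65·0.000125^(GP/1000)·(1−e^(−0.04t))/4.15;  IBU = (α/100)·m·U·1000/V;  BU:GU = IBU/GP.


U = 1.65·0.000125^(66/1000)·(1−e^(−0.04·72))/4.15 = 0.2074
IBU = (8.5/100)·63·0.2074·1000/18.6 = 59.7019
BU:GU = 59.7019/66

0.9046


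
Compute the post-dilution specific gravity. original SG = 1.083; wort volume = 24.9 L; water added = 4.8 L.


SG_new = 1 + (SG_old − 1)·V_old/(V_old + V_water)
pts = (1.083 − 1)·1000·24.9/(24.9 + 4.8) = 69.5859
SG_new = 1 + 69.5859/1000

1.0696


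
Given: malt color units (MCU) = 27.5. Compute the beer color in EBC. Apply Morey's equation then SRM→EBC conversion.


SRM = 1.4922·MCU^0.6859;  EBC = SRM·1.97
SRM = 1.4922·27.5^0.6859 = 14.4899
EBC = 14.4899·1.97

28.5451 EBC


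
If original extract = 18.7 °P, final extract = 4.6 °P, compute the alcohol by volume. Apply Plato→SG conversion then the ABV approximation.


SG = 259/(259 − P);  ABV = (OG − FG)·131.25
OG = 259/(259 − 18.7) = 1.0778
FG = 259/(259 − 4.6) = 1.0181
ABV = (1.0778 − 1.0181)·131.25

7.8406 % ABV


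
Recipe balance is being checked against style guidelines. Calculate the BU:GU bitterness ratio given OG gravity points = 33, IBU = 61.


BU:GU = IBU / OG_points
BU:GU = 61 / 33

1.8485


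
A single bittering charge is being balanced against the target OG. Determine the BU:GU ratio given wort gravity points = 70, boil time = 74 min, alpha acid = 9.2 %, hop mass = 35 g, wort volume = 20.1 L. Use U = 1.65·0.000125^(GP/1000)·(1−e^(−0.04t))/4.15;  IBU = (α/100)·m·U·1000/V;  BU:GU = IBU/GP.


U = 1.65·0.000125^(70/1000)·(1−e^(−0.04·74))/4.15 = 0.2010
IBU = (9.2/100)·35·0.2010·1000/20.1 = 32.1937
BU:GU = 32.1937/70

0.4599


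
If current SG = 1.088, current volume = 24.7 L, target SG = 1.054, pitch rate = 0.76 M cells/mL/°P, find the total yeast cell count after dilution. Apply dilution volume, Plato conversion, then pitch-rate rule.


V_w = V·((SG_c−1)/(SG_t−1)−1);  °P = 259 − 259/SG_t;  cells = rate·(V+V_w)·°P
V_w = 24.7·((1.088−1)/(1.054−1)−1) = 15.5519
V_final = 24.7 + 15.5519 = 40.2519
°P = 259 − 259/1.054 = 13.2694
cells = 0.76·40.2519·13.2694

405.9311 billion cells


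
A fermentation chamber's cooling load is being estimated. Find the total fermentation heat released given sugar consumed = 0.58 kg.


Q = m_sugar · 590 kJ/kg
Q = 0.58 · 590

342.2000 kJ


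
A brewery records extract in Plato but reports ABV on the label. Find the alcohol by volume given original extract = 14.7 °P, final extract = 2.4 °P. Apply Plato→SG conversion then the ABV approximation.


SG = 259/(259 − P);  ABV = (OG − FG)·131.25
OG = 259/(259 − 14.7) = 1.0602
FG = 259/(259 − 2.4) = 1.0094
ABV = (1.0602 − 1.0094)·131.25

6.6700 % ABV


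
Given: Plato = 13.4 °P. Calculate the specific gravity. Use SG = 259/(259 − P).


SG = 259/(259 − 13.4)

1.0546


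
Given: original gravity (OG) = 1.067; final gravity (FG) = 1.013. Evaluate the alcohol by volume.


ABV = (OG − FG) · 131.25
ABV = (1.067 − 1.013) · 131.25

7.0875 % ABV


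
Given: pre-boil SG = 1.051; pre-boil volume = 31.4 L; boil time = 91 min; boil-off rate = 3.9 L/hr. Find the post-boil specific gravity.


V_post = V_pre − rate·(t/60);  SG_post = 1 + (SG_pre−1)·V_pre/V_post
V_post = 31.4 − 3.9·(91/60) = 25.4850
SG_post = 1 + (1.051 − 1)·31.4/25.4850

1.0628


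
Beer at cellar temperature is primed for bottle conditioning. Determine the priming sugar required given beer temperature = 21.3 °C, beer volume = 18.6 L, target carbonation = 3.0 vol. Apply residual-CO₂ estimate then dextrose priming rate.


residual = 14.695·(0.01821 + 0.09011·e^(−0.04·T));  sugar = (target − residual)·4.0·V
residual = 14.695·(0.01821 + 0.09011·e^(−0.04·21.3)) = 0.8324
sugar = (3.0 − 0.8324)·4.0·18.6

161.2669 g


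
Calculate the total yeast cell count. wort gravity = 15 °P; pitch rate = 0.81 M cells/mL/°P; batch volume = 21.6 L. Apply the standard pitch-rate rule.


cells (billions) = rate · V_L · °P
cells = 0.81 · 21.6 · 15

262.4400 billion cells


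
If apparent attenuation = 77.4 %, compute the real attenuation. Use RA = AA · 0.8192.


RA = 77.4 · 0.8192

63.4061 %


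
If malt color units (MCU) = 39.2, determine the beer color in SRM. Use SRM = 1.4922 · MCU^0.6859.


SRM = 1.4922 · 39.2^0.6859

18.4783 SRM


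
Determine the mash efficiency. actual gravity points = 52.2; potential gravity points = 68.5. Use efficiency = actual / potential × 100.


efficiency = 52.2 / 68.5 × 100

76.2044 %


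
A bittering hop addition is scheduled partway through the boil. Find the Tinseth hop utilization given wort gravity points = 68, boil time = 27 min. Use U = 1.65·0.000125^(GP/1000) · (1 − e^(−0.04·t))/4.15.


bigness = 1.65·0.000125^(68/1000) = 0.8955
boil_factor = (1 − e^(−0.04·27))/4.15 = 0.1591
U = 0.8955 · 0.1591

0.1425


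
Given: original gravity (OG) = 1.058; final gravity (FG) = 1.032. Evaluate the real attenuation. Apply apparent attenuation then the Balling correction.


AA = (OG−FG)/(OG−1)·100;  RA = AA·0.8192
AA = (1.058 − 1.032)/(1.058 − 1)·100 = 44.8276
RA = 44.8276·0.8192

36.7228 %


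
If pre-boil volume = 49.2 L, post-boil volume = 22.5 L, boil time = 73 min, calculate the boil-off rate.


rate = (V_pre − V_post) / (t_min/60)
rate = (49.2 − 22.5) / (73/60)

21.9452 L/hr


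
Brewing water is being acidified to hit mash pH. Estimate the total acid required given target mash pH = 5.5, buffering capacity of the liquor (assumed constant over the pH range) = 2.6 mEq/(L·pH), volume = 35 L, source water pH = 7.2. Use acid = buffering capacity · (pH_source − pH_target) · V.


acid = 2.6 · (7.2 − 5.5) · 35

154.7000 mEq


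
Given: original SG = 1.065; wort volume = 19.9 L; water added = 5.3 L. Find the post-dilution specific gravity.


SG_new = 1 + (SG_old − 1)·V_old/(V_old + V_water)
pts = (1.065 − 1)·1000·19.9/(19.9 + 5.3) = 51.3294
SG_new = 1 + 51.3294/1000

1.0513


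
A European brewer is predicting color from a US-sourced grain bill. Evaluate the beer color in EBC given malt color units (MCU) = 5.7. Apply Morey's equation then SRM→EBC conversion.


SRM = 1.4922·MCU^0.6859;  EBC = SRM·1.97
SRM = 1.4922·5.7^0.6859 = 4.9236
EBC = 4.9236·1.97

9.6995 EBC


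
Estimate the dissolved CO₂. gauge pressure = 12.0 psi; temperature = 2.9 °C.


vols = (P + 14.695)·(0.01821 + 0.09011·e^(−0.04·T))
vols = (12.0 + 14.695)·(0.01821 + 0.09011·e^(−0.04·2.9))

2.6281 volumes


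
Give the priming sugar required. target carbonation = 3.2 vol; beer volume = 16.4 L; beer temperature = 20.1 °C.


residual = 14.695·(0.01821 + 0.09011·e^(−0.04·T));  sugar = (target − residual)·4.0·V
residual = 14.695·(0.01821 + 0.09011·e^(−0.04·20.1)) = 0.8602
sugar = (3.2 − 0.8602)·4.0·16.4

153.4904 g


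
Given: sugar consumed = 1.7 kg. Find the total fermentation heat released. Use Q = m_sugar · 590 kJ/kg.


Q = 1.7 · 590

1003.0000 kJ


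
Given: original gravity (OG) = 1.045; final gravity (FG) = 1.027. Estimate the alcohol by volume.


ABV = (OG − FG) · 131.25
ABV = (1.045 − 1.027) · 131.25

2.3625 % ABV


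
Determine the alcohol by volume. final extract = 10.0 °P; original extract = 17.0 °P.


SG = 259/(259 − P);  ABV = (OG − FG)·131.25
OG = 259/(259 − 17.0) = 1.0702
FG = 259/(259 − 10.0) = 1.0402
ABV = (1.0702 − 1.0402)·131.25

3.9490 % ABV


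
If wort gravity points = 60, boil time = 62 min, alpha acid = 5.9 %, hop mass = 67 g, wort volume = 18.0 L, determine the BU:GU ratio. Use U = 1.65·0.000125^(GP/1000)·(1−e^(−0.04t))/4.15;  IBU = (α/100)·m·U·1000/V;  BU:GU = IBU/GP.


U = 1.65·0.000125^(60/1000)·(1−e^(−0.04·62))/4.15 = 0.2125
IBU = (5.9/100)·67·0.2125·1000/18.0 = 46.6576
BU:GU = 46.6576/60

0.7776


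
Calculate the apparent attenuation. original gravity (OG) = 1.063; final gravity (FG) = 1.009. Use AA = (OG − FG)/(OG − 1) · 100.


AA = (1.063 − 1.009)/(1.063 − 1) · 100

85.7143 %


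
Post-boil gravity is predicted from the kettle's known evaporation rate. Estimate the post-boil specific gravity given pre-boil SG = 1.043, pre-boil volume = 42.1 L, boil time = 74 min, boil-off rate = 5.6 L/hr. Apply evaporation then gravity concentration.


V_post = V_pre − rate·(t/60);  SG_post = 1 + (SG_pre−1)·V_pre/V_post
V_post = 42.1 − 5.6·(74/60) = 35.1933
SG_post = 1 + (1.043 − 1)·42.1/35.1933

1.0514


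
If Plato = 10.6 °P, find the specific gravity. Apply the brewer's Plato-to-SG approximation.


SG = 259/(259 − P)
SG = 259/(259 − 10.6)

1.0427


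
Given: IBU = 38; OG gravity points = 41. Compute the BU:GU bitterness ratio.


BU:GU = IBU / OG_points
BU:GU = 38 / 41

0.9268


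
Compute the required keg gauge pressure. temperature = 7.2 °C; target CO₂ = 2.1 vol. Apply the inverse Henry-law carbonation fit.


psi = vols/(0.01821 + 0.09011·e^(−0.04·T)) − 14.695
psi = 2.1/(0.01821 + 0.09011·e^(−0.04·7.2)) − 14.695

9.7888 psi


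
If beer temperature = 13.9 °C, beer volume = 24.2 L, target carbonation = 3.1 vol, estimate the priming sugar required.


residual = 14.695·(0.01821 + 0.09011·e^(−0.04·T));  sugar = (target − residual)·4.0·V
residual = 14.695·(0.01821 + 0.09011·e^(−0.04·13.9)) = 1.0270
sugar = (3.1 − 1.0270)·4.0·24.2

200.6661 g


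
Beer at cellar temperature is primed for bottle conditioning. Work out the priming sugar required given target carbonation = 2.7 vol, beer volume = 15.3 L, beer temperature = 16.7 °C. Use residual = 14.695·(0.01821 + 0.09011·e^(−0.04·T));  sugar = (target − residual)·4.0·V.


residual = 14.695·(0.01821 + 0.09011·e^(−0.04·16.7)) = 0.9465
sugar = (2.7 − 0.9465)·4.0·15.3

107.3118 g


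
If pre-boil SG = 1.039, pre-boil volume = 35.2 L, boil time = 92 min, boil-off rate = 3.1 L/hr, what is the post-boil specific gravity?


V_post = V_pre − rate·(t/60);  SG_post = 1 + (SG_pre−1)·V_pre/V_post
V_post = 35.2 − 3.1·(92/60) = 30.4467
SG_post = 1 + (1.039 − 1)·35.2/30.4467

1.0451


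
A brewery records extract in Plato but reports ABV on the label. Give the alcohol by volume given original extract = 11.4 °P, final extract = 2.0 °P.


SG = 259/(259 − P);  ABV = (OG − FG)·131.25
OG = 259/(259 − 11.4) = 1.0460
FG = 259/(259 − 2.0) = 1.0078
ABV = (1.0460 − 1.0078)·131.25

5.0216 % ABV


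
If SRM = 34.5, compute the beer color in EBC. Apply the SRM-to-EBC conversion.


EBC = SRM · 1.97
EBC = 34.5 · 1.97

67.9650 EBC


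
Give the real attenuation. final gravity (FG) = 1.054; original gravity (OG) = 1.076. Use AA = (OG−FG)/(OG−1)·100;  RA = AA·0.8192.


AA = (1.076 − 1.054)/(1.076 − 1)·100 = 28.9474
RA = 28.9474·0.8192

23.7137 %


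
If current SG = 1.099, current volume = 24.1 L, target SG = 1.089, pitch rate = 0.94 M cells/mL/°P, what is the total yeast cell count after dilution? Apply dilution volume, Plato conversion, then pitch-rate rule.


V_w = V·((SG_c−1)/(SG_t−1)−1);  °P = 259 − 259/SG_t;  cells = rate·(V+V_w)·°P
V_w = 24.1·((1.099−1)/(1.089−1)−1) = 2.7079
V_final = 24.1 + 2.7079 = 26.8079
°P = 259 − 259/1.089 = 21.1671
cells = 0.94·26.8079·21.1671

533.3987 billion cells


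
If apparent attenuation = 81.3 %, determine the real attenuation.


RA = AA · 0.8192
RA = 81.3 · 0.8192

66.6010 %


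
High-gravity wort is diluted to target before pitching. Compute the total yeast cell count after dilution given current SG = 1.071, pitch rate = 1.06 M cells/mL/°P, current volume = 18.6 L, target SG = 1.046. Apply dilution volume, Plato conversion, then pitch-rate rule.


V_w = V·((SG_c−1)/(SG_t−1)−1);  °P = 259 − 259/SG_t;  cells = rate·(V+V_w)·°P
V_w = 18.6·((1.071−1)/(1.046−1)−1) = 10.1087
V_final = 18.6 + 10.1087 = 28.7087
°P = 259 − 259/1.046 = 11.3901
cells = 1.06·28.7087·11.3901

346.6133 billion cells


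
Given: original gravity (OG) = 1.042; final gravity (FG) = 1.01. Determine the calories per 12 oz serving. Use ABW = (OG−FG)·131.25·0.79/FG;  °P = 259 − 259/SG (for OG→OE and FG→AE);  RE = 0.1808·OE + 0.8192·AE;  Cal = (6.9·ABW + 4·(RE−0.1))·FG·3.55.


ABW = (1.042 − 1.01)·131.25·0.79/1.01 = 3.2851
OE = 259 − 259/1.042 = 10.4395 °P
AE = 259 − 259/1.01 = 2.5644 °P
RE = 0.1808·10.4395 + 0.8192·2.5644 = 3.9882 °P
Cal = (6.9·3.2851 + 4·(3.9882−0.1))·1.01·3.55

137.0388 kcal


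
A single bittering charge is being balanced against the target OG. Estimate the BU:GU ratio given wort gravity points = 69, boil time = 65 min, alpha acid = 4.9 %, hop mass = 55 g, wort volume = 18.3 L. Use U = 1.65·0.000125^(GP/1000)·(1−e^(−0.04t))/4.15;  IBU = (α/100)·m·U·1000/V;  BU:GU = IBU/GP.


U = 1.65·0.000125^(69/1000)·(1−e^(−0.04·65))/4.15 = 0.1980
IBU = (4.9/100)·55·0.1980·1000/18.3 = 29.1550
BU:GU = 29.1550/69

0.4225


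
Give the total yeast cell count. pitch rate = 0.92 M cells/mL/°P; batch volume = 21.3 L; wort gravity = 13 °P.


cells (billions) = rate · V_L · °P
cells = 0.92 · 21.3 · 13

254.7480 billion cells


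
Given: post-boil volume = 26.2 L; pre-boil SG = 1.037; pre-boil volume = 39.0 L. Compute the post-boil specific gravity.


SG_post = 1 + (SG_pre − 1)·V_pre/V_post
pts_pre = (1.037 − 1)·1000 = 37.0000
pts_post = 37.0000·39.0/26.2 = 55.0763
SG_post = 1 + 55.0763/1000

1.0551


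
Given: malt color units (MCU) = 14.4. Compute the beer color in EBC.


SRM = 1.4922·MCU^0.6859;  EBC = SRM·1.97
SRM = 1.4922·14.4^0.6859 = 9.2971
EBC = 9.2971·1.97

18.3153 EBC


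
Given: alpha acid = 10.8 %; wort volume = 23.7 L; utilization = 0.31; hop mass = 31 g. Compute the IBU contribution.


IBU = (α/100)·mass·U·1000 / V
IBU = (10.8/100)·31·0.31·1000 / 23.7

43.7924 IBU


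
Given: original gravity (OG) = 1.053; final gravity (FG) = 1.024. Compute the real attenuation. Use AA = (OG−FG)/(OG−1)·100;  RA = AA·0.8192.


AA = (1.053 − 1.024)/(1.053 − 1)·100 = 54.7170
RA = 54.7170·0.8192

44.8242 %


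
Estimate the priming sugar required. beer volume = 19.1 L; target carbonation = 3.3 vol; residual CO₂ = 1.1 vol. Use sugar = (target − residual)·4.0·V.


sugar = (3.3 − 1.1)·4.0·19.1

168.0800 g


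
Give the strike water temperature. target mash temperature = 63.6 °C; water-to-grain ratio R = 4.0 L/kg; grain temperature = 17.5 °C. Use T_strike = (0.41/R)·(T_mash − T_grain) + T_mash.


T_strike = (0.41/4.0)·(63.6 − 17.5) + 63.6

68.3252 °C


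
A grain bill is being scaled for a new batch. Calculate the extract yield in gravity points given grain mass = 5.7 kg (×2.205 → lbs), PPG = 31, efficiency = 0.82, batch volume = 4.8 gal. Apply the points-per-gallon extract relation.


points = lbs × PPG × eff / vol
lbs = 5.7 × 2.205 = 12.5685
points = 12.5685 × 31 × 0.82 / 4.8

66.5607 points


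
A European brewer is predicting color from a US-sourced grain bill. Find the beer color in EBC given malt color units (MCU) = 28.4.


SRM = 1.4922·MCU^0.6859;  EBC = SRM·1.97
SRM = 1.4922·28.4^0.6859 = 14.8135
EBC = 14.8135·1.97

29.1826 EBC


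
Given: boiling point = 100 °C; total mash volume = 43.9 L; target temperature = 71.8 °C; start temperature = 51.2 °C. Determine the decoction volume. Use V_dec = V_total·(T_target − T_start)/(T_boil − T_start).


V_dec = 43.9·(71.8 − 51.2)/(100 − 51.2)

18.5316 L


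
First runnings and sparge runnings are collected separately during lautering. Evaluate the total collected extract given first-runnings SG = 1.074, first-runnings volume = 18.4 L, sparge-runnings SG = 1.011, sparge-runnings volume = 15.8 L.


total = Σ (SG_i − 1)·1000·V_i
first = (1.074 − 1)·1000·18.4 = 1361.6000
sparge = (1.011 − 1)·1000·15.8 = 173.8000
total = 1361.6000 + 173.8000

1535.4000 gravity·L


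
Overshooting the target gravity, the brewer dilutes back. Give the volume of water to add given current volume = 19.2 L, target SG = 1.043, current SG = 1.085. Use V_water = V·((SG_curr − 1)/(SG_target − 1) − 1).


V_water = 19.2·((1.085 − 1)/(1.043 − 1) − 1)

18.7535 L


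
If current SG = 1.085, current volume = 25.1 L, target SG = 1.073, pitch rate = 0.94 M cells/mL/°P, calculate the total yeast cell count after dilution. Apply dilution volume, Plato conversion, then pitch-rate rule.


V_w = V·((SG_c−1)/(SG_t−1)−1);  °P = 259 − 259/SG_t;  cells = rate·(V+V_w)·°P
V_w = 25.1·((1.085−1)/(1.073−1)−1) = 4.1260
V_final = 25.1 + 4.1260 = 29.2260
°P = 259 − 259/1.073 = 17.6207
cells = 0.94·29.2260·17.6207

484.0838 billion cells


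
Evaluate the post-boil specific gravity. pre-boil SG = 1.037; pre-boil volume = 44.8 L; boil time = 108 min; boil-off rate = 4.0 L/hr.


V_post = V_pre − rate·(t/60);  SG_post = 1 + (SG_pre−1)·V_pre/V_post
V_post = 44.8 − 4.0·(108/60) = 37.6000
SG_post = 1 + (1.037 − 1)·44.8/37.6000

1.0441


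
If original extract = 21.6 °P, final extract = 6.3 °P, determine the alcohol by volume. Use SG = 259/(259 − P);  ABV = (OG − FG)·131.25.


OG = 259/(259 − 21.6) = 1.0910
FG = 259/(259 − 6.3) = 1.0249
ABV = (1.0910 − 1.0249)·131.25

8.6697 % ABV


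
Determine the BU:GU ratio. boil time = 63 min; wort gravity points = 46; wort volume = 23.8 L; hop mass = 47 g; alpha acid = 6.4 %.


U = 1.65·0.000125^(GP/1000)·(1−e^(−0.04t))/4.15;  IBU = (α/100)·m·U·1000/V;  BU:GU = IBU/GP
U = 1.65·0.000125^(46/1000)·(1−e^(−0.04·63))/4.15 = 0.2418
IBU = (6.4/100)·47·0.2418·1000/23.8 = 30.5608
BU:GU = 30.5608/46

0.6644


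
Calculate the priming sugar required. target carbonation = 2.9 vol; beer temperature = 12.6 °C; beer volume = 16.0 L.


residual = 14.695·(0.01821 + 0.09011·e^(−0.04·T));  sugar = (target − residual)·4.0·V
residual = 14.695·(0.01821 + 0.09011·e^(−0.04·12.6)) = 1.0675
sugar = (2.9 − 1.0675)·4.0·16.0

117.2776 g


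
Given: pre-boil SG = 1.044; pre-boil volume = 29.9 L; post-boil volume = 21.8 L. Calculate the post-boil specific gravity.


SG_post = 1 + (SG_pre − 1)·V_pre/V_post
pts_pre = (1.044 − 1)·1000 = 44.0000
pts_post = 44.0000·29.9/21.8 = 60.3486
SG_post = 1 + 60.3486/1000

1.0603


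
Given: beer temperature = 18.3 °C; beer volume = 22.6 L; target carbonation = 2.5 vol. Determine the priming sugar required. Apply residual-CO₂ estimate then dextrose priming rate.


residual = 14.695·(0.01821 + 0.09011·e^(−0.04·T));  sugar = (target − residual)·4.0·V
residual = 14.695·(0.01821 + 0.09011·e^(−0.04·18.3)) = 0.9044
sugar = (2.5 − 0.9044)·4.0·22.6

144.2378 g


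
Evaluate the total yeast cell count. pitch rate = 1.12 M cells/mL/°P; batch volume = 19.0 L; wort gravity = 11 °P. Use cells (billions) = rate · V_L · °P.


cells = 1.12 · 19.0 · 11

234.0800 billion cells


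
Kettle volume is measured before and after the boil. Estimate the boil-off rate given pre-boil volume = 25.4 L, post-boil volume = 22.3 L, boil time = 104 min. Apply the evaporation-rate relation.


rate = (V_pre − V_post) / (t_min/60)
rate = (25.4 − 22.3) / (104/60)

1.7885 L/hr


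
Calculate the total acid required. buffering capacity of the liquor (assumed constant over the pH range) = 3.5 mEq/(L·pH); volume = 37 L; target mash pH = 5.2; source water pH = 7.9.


acid = buffering capacity · (pH_source − pH_target) · V
acid = 3.5 · (7.9 − 5.2) · 37

349.6500 mEq


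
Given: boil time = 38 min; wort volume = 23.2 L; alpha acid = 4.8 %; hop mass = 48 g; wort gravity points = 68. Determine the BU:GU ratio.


U = 1.65·0.000125^(GP/1000)·(1−e^(−0.04t))/4.15;  IBU = (α/100)·m·U·1000/V;  BU:GU = IBU/GP
U = 1.65·0.000125^(68/1000)·(1−e^(−0.04·38))/4.15 = 0.1686
IBU = (4.8/100)·48·0.1686·1000/23.2 = 16.7429
BU:GU = 16.7429/68

0.2462


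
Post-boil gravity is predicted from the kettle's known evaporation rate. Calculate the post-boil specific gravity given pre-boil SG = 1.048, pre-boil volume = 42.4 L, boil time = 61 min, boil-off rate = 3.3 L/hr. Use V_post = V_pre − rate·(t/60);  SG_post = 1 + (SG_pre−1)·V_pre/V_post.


V_post = 42.4 − 3.3·(61/60) = 39.0450
SG_post = 1 + (1.048 − 1)·42.4/39.0450

1.0521


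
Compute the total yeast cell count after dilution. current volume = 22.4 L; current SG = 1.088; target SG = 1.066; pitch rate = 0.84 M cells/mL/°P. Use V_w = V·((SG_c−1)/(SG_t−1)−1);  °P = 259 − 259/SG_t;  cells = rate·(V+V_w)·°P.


V_w = 22.4·((1.088−1)/(1.066−1)−1) = 7.4667
V_final = 22.4 + 7.4667 = 29.8667
°P = 259 − 259/1.066 = 16.0356
cells = 0.84·29.8667·16.0356

402.3023 billion cells


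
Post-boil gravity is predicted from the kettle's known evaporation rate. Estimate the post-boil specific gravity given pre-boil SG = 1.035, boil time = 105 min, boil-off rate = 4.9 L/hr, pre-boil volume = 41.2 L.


V_post = V_pre − rate·(t/60);  SG_post = 1 + (SG_pre−1)·V_pre/V_post
V_post = 41.2 − 4.9·(105/60) = 32.6250
SG_post = 1 + (1.035 − 1)·41.2/32.6250

1.0442


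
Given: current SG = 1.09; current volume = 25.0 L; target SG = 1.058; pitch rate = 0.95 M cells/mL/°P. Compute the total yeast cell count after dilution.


V_w = V·((SG_c−1)/(SG_t−1)−1);  °P = 259 − 259/SG_t;  cells = rate·(V+V_w)·°P
V_w = 25.0·((1.09−1)/(1.058−1)−1) = 13.7931
V_final = 25.0 + 13.7931 = 38.7931
°P = 259 − 259/1.058 = 14.1985
cells = 0.95·38.7931·14.1985

523.2632 billion cells


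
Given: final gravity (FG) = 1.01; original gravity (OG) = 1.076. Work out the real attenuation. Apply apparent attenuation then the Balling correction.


AA = (OG−FG)/(OG−1)·100;  RA = AA·0.8192
AA = (1.076 − 1.01)/(1.076 − 1)·100 = 86.8421
RA = 86.8421·0.8192

71.1411 %


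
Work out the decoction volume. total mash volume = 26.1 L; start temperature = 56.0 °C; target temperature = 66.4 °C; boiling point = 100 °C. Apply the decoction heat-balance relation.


V_dec = V_total·(T_target − T_start)/(T_boil − T_start)
V_dec = 26.1·(66.4 − 56.0)/(100 − 56.0)

6.1691 L


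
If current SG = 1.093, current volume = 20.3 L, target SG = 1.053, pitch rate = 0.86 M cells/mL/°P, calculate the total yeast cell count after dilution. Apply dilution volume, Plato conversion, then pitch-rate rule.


V_w = V·((SG_c−1)/(SG_t−1)−1);  °P = 259 − 259/SG_t;  cells = rate·(V+V_w)·°P
V_w = 20.3·((1.093−1)/(1.053−1)−1) = 15.3208
V_final = 20.3 + 15.3208 = 35.6208
°P = 259 − 259/1.053 = 13.0361
cells = 0.86·35.6208·13.0361

399.3455 billion cells


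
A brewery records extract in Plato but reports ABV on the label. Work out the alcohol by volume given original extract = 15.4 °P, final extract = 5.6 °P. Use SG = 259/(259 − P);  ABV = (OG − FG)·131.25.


OG = 259/(259 − 15.4) = 1.0632
FG = 259/(259 − 5.6) = 1.0221
ABV = (1.0632 − 1.0221)·131.25

5.3969 % ABV


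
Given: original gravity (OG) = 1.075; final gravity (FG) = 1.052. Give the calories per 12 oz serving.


ABW = (OG−FG)·131.25·0.79/FG;  °P = 259 − 259/SG (for OG→OE and FG→AE);  RE = 0.1808·OE + 0.8192·AE;  Cal = (6.9·ABW + 4·(RE−0.1))·FG·3.55
ABW = (1.075 − 1.052)·131.25·0.79/1.052 = 2.2669
OE = 259 − 259/1.075 = 18.0698 °P
AE = 259 − 259/1.052 = 12.8023 °P
RE = 0.1808·18.0698 + 0.8192·12.8023 = 13.7546 °P
Cal = (6.9·2.2669 + 4·(13.7546−0.1))·1.052·3.55

262.3945 kcal


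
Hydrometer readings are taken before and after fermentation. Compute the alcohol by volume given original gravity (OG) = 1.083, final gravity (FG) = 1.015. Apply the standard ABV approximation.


ABV = (OG − FG) · 131.25
ABV = (1.083 − 1.015) · 131.25

8.9250 % ABV


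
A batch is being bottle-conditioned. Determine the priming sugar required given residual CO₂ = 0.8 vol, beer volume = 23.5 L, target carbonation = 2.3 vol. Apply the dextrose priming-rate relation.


sugar = (target − residual)·4.0·V
sugar = (2.3 − 0.8)·4.0·23.5

141.0000 g


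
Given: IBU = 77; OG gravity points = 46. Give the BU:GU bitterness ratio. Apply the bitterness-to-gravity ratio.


BU:GU = IBU / OG_points
BU:GU = 77 / 46

1.6739


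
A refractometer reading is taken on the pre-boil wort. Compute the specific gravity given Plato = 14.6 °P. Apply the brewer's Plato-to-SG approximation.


SG = 259/(259 − P)
SG = 259/(259 − 14.6)

1.0597


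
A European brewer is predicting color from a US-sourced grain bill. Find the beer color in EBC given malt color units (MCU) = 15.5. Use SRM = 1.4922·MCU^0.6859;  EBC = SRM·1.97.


SRM = 1.4922·15.5^0.6859 = 9.7786
EBC = 9.7786·1.97

19.2638 EBC


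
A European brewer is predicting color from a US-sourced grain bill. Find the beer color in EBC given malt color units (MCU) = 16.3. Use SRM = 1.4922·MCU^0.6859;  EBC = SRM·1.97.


SRM = 1.4922·16.3^0.6859 = 10.1220
EBC = 10.1220·1.97

19.9403 EBC


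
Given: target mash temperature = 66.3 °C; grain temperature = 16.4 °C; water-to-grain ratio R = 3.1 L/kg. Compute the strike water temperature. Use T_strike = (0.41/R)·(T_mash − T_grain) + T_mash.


T_strike = (0.41/3.1)·(66.3 − 16.4) + 66.3

72.8997 °C


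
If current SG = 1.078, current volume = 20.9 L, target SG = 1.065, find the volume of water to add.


V_water = V·((SG_curr − 1)/(SG_target − 1) − 1)
V_water = 20.9·((1.078 − 1)/(1.065 − 1) − 1)

4.1800 L


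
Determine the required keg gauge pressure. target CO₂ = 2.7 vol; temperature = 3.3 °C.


psi = vols/(0.01821 + 0.09011·e^(−0.04·T)) − 14.695
psi = 2.7/(0.01821 + 0.09011·e^(−0.04·3.3)) − 14.695

13.0893 psi


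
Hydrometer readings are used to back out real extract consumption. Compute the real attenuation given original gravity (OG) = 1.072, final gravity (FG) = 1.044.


AA = (OG−FG)/(OG−1)·100;  RA = AA·0.8192
AA = (1.072 − 1.044)/(1.072 − 1)·100 = 38.8889
RA = 38.8889·0.8192

31.8578 %


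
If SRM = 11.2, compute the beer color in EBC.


EBC = SRM · 1.97
EBC = 11.2 · 1.97

22.0640 EBC


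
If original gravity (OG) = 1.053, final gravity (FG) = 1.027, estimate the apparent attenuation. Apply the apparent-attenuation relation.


AA = (OG − FG)/(OG − 1) · 100
AA = (1.053 − 1.027)/(1.053 − 1) · 100

49.0566 %


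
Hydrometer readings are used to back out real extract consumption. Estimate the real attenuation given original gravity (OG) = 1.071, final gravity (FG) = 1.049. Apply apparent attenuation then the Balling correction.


AA = (OG−FG)/(OG−1)·100;  RA = AA·0.8192
AA = (1.071 − 1.049)/(1.071 − 1)·100 = 30.9859
RA = 30.9859·0.8192

25.3837 %


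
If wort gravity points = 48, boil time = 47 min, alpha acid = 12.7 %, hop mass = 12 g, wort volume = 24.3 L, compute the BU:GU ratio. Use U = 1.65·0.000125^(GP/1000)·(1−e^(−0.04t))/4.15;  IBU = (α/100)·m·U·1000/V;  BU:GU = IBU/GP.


U = 1.65·0.000125^(48/1000)·(1−e^(−0.04·47))/4.15 = 0.2189
IBU = (12.7/100)·12·0.2189·1000/24.3 = 13.7265
BU:GU = 13.7265/48

0.2860


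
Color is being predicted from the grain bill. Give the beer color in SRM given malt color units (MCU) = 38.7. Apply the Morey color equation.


SRM = 1.4922 · MCU^0.6859
SRM = 1.4922 · 38.7^0.6859

18.3163 SRM


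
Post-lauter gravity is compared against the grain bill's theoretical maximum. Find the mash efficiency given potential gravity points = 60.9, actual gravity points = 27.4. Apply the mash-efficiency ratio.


efficiency = actual / potential × 100
efficiency = 27.4 / 60.9 × 100

44.9918 %


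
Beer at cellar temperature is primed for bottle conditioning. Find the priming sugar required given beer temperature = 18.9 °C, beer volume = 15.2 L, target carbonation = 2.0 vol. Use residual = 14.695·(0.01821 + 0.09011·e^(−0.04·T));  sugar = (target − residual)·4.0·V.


residual = 14.695·(0.01821 + 0.09011·e^(−0.04·18.9)) = 0.8893
sugar = (2.0 − 0.8893)·4.0·15.2

67.5278 g


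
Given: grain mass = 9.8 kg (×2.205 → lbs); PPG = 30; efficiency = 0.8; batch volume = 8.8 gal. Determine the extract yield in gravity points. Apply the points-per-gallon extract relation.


points = lbs × PPG × eff / vol
lbs = 9.8 × 2.205 = 21.6090
points = 21.6090 × 30 × 0.8 / 8.8

58.9336 points


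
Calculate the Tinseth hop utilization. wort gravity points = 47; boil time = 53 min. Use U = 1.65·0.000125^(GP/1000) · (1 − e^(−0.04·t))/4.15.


bigness = 1.65·0.000125^(47/1000) = 1.0815
boil_factor = (1 − e^(−0.04·53))/4.15 = 0.2120
U = 1.0815 · 0.2120

0.2293


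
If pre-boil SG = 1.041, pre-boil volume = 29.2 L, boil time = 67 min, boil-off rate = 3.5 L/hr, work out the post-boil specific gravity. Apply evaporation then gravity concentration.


V_post = V_pre − rate·(t/60);  SG_post = 1 + (SG_pre−1)·V_pre/V_post
V_post = 29.2 − 3.5·(67/60) = 25.2917
SG_post = 1 + (1.041 − 1)·29.2/25.2917

1.0473


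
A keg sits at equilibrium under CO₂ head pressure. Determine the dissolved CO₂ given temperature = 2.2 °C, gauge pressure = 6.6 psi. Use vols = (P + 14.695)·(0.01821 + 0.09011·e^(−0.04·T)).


vols = (6.6 + 14.695)·(0.01821 + 0.09011·e^(−0.04·2.2))

2.1450 volumes


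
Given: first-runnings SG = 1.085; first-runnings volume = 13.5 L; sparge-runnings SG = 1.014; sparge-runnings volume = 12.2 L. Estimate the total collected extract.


total = Σ (SG_i − 1)·1000·V_i
first = (1.085 − 1)·1000·13.5 = 1147.5000
sparge = (1.014 − 1)·1000·12.2 = 170.8000
total = 1147.5000 + 170.8000

1318.3000 gravity·L


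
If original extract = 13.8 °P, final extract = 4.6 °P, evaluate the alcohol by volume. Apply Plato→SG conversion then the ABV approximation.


SG = 259/(259 − P);  ABV = (OG − FG)·131.25
OG = 259/(259 − 13.8) = 1.0563
FG = 259/(259 − 4.6) = 1.0181
ABV = (1.0563 − 1.0181)·131.25

5.0136 % ABV


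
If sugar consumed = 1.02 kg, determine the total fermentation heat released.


Q = m_sugar · 590 kJ/kg
Q = 1.02 · 590

601.8000 kJ


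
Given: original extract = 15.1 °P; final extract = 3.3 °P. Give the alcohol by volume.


SG = 259/(259 − P);  ABV = (OG − FG)·131.25
OG = 259/(259 − 15.1) = 1.0619
FG = 259/(259 − 3.3) = 1.0129
ABV = (1.0619 − 1.0129)·131.25

6.4319 % ABV


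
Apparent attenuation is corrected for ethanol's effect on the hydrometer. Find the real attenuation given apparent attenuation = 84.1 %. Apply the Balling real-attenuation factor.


RA = AA · 0.8192
RA = 84.1 · 0.8192

68.8947 %


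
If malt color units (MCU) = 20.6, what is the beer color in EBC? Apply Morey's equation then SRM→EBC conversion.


SRM = 1.4922·MCU^0.6859;  EBC = SRM·1.97
SRM = 1.4922·20.6^0.6859 = 11.8853
EBC = 11.8853·1.97

23.4140 EBC
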